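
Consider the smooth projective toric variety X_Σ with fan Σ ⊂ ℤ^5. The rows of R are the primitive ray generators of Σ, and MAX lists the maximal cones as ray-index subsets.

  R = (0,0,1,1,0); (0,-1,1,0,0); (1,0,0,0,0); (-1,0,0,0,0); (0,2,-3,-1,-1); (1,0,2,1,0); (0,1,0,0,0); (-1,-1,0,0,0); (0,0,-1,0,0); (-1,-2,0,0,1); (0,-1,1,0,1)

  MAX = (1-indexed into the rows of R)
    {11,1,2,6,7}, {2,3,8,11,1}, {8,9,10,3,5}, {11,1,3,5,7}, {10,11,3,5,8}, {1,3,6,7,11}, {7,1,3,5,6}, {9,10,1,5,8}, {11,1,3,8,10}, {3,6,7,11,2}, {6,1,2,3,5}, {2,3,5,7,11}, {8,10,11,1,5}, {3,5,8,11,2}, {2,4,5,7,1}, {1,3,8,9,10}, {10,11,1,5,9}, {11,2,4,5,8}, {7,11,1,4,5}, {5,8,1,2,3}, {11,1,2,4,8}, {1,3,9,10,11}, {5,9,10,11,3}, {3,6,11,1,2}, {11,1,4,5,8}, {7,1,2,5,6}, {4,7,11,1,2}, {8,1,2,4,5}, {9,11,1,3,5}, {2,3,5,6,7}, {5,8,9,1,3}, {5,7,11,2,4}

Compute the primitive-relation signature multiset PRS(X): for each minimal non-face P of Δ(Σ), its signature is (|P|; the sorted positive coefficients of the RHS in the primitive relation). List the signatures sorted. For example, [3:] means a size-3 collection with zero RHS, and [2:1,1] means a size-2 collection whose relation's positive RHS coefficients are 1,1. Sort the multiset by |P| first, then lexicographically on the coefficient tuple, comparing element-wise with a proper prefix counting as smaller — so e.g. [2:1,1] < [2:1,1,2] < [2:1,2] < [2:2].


18 minimal non-faces of Δ(Σ) (on 11 rays):

  {3,4}:  v_{3} + v_{4} = 0 ; sig = [2:]
  {7,8}:  v_{7} + v_{8} = v_{4} ; sig = [2:1]
  {2,9}:  v_{2} + v_{9} = v_{3} + v_{8} ; sig = [2:1,1]
  {6,8}:  v_{6} + v_{8} = v_{1} + v_{2} ; sig = [2:1,1]
  {6,9}:  v_{6} + v_{9} = v_{1} + v_{3} ; sig = [2:1,1]
  {4,6}:  v_{4} + v_{6} = v_{1} + v_{2} + v_{7} ; sig = [2:1,1,1]
  {7,9}:  v_{7} + v_{9} = v_{1} + v_{5} + v_{11} ; sig = [2:1,1,1]
  {4,9}:  v_{4} + v_{9} = v_{1} + v_{5} + v_{8} + v_{11} ; sig = [2:1,1,1,1]
  {6,10}:  v_{6} + v_{10} = v_{1} + v_{3} + v_{8} + v_{11} ; sig = [2:1,1,1,1]
  {7,10}:  v_{7} + v_{10} = v_{1} + v_{5} + v_{8} + 2·v_{11} ; sig = [2:1,1,1,2]
  {2,10}:  v_{2} + v_{10} = v_{3} + 2·v_{8} + v_{11} ; sig = [2:1,1,2]
  {4,10}:  v_{4} + v_{10} = v_{1} + v_{5} + 2·v_{8} + 2·v_{11} ; sig = [2:1,1,2,2]
  {8,9,11}:  v_{8} + v_{9} + v_{11} = v_{10} ; sig = [3:1]
  {5,6,11}:  v_{5} + v_{6} + v_{11} = v_{3} + v_{7} ; sig = [3:1,1]
  {1,2,5,11}:  v_{1} + v_{2} + v_{5} + v_{11} = 0 ; sig = [4:]
  {1,2,3,7}:  v_{1} + v_{2} + v_{3} + v_{7} = v_{6} ; sig = [4:1]
  {1,3,5,10}:  v_{1} + v_{3} + v_{5} + v_{10} = 2·v_{9} ; sig = [4:2]
  {1,3,5,8,11}:  v_{1} + v_{3} + v_{5} + v_{8} + v_{11} = v_{9} ; sig = [5:1]

Sorted signature multiset PRS(X):
    |P|=2: 12 collections, coeffs (), (1), (1,1), (1,1), (1,1), (1,1,1), (1,1,1), (1,1,1,1), (1,1,1,1), (1,1,1,2), (1,1,2), (1,1,2,2)
    |P|=3: 2 collections, coeffs (1), (1,1)
    |P|=4: 3 collections, coeffs (), (1), (2)
    |P|=5: 1 collection, coeffs (1)


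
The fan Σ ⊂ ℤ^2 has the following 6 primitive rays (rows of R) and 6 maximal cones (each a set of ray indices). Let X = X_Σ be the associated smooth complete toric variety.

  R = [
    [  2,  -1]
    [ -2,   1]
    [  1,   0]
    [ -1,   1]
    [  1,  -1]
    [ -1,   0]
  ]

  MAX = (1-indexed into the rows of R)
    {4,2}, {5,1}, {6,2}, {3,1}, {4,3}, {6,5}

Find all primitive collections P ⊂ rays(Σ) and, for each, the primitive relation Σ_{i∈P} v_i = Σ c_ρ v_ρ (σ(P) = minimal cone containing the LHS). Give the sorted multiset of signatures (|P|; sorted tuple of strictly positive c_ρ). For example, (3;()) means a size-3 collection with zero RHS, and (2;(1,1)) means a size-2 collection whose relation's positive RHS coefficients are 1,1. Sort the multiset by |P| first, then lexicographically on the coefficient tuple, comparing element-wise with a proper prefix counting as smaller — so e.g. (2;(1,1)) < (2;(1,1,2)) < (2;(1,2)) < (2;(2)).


|primitive collections| = 9. Relations:

  P={1,2}:  v_{1} + v_{2} = 0  ⟹  sig = (2;())
  P={3,6}:  v_{3} + v_{6} = 0  ⟹  sig = (2;())
  P={4,5}:  v_{4} + v_{5} = 0  ⟹  sig = (2;())
  P={1,4}:  v_{1} + v_{4} = v_{3}  ⟹  sig = (2;(1))
  P={1,6}:  v_{1} + v_{6} = v_{5}  ⟹  sig = (2;(1))
  P={2,3}:  v_{2} + v_{3} = v_{4}  ⟹  sig = (2;(1))
  P={2,5}:  v_{2} + v_{5} = v_{6}  ⟹  sig = (2;(1))
  P={3,5}:  v_{3} + v_{5} = v_{1}  ⟹  sig = (2;(1))
  P={4,6}:  v_{4} + v_{6} = v_{2}  ⟹  sig = (2;(1))

so the primitive-relation signature multiset is
[(2;()), (2;()), (2;()), (2;(1)), (2;(1)), (2;(1)), (2;(1)), (2;(1)), (2;(1))]


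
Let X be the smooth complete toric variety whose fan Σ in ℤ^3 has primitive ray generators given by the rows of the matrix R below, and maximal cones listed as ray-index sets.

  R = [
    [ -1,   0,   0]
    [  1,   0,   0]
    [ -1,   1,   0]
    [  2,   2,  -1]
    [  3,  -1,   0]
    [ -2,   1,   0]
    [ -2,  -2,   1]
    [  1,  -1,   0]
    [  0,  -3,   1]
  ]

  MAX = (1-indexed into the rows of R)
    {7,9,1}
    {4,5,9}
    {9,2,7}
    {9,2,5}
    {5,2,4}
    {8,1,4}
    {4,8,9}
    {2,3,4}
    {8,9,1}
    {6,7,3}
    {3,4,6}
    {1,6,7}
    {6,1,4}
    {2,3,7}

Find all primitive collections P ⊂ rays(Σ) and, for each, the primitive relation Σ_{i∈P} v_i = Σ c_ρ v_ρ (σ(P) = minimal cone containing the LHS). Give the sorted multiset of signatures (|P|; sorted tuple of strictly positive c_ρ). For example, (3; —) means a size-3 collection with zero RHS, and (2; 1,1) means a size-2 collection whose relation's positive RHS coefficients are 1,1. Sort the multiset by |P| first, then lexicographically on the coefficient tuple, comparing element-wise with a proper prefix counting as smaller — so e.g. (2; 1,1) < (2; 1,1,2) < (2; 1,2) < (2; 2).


Minimal non-faces — 17 found among 9 rays, 14 max cones:

  P = {1,2}:  v_{1} + v_{2} = 0  →  sig = (2; —)
  P = {3,8}:  v_{3} + v_{8} = 0  →  sig = (2; —)
  P = {4,7}:  v_{4} + v_{7} = 0  →  sig = (2; —)
  P = {1,3}:  v_{1} + v_{3} = v_{6}  →  sig = (2; 1)
  P = {2,6}:  v_{2} + v_{6} = v_{3}  →  sig = (2; 1)
  P = {5,6}:  v_{5} + v_{6} = v_{2}  →  sig = (2; 1)
  P = {6,8}:  v_{6} + v_{8} = v_{1}  →  sig = (2; 1)
  P = {6,9}:  v_{6} + v_{9} = v_{7}  →  sig = (2; 1)
  P = {1,5}:  v_{1} + v_{5} = v_{4} + v_{9}  →  sig = (2; 1,1)
  P = {2,8}:  v_{2} + v_{8} = v_{4} + v_{9}  →  sig = (2; 1,1)
  P = {3,9}:  v_{3} + v_{9} = v_{2} + v_{7}  →  sig = (2; 1,1)
  P = {5,7}:  v_{5} + v_{7} = v_{2} + v_{9}  →  sig = (2; 1,1)
  P = {7,8}:  v_{7} + v_{8} = v_{1} + v_{9}  →  sig = (2; 1,1)
  P = {3,5}:  v_{3} + v_{5} = 2·v_{2}  →  sig = (2; 2)
  P = {5,8}:  v_{5} + v_{8} = 2·v_{4} + 2·v_{9}  →  sig = (2; 2,2)
  P = {1,4,9}:  v_{1} + v_{4} + v_{9} = v_{8}  →  sig = (3; 1)
  P = {2,4,9}:  v_{2} + v_{4} + v_{9} = v_{5}  →  sig = (3; 1)

so the primitive-relation signature multiset is
    |P|=2: 15 collections, coeffs (), (), (), (1), (1), (1), (1), (1), (1,1), (1,1), (1,1), (1,1), (1,1), (2), (2,2)
    |P|=3: 2 collections, coeffs (1), (1)


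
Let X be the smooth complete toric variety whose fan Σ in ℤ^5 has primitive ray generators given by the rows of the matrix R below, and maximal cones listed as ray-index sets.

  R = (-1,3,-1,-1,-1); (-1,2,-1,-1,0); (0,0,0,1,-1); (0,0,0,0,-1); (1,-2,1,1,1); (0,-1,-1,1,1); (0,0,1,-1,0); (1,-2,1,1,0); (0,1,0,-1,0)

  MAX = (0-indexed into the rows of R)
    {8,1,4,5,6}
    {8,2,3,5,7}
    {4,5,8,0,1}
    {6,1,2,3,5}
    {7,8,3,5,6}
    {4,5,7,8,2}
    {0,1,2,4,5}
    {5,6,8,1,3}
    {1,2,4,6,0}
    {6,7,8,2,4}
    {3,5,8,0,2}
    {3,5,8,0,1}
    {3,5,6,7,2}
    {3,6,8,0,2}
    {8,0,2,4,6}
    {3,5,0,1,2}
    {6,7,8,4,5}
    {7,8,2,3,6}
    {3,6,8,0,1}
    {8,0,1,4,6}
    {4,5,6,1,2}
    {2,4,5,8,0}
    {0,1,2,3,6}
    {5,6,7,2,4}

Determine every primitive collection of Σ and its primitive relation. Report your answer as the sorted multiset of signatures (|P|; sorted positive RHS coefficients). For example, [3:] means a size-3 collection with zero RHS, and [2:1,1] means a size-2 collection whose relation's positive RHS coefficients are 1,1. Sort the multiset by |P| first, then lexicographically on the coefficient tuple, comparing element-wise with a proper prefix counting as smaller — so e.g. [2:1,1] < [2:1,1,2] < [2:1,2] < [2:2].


The 6 primitive collections of Σ (r=9, n=5):

  • {1,7}:  v_{1} + v_{7} = 0 ; sig = [2:]
  • {3,4}:  v_{3} + v_{4} = v_{7} ; sig = [2:1]
  • {0,7}:  v_{0} + v_{7} = v_{2} + v_{8} ; sig = [2:1,1]
  • {0,5,6}:  v_{0} + v_{5} + v_{6} = v_{1} ; sig = [3:1]
  • {1,2,8}:  v_{1} + v_{2} + v_{8} = v_{0} ; sig = [3:1]
  • {2,5,6,8}:  v_{2} + v_{5} + v_{6} + v_{8} = 0 ; sig = [4:]

Hence PRS(X_Σ) =
    |P|=2: 3 collections, coeffs (), (1), (1,1)
    |P|=3: 2 collections, coeffs (1), (1)
    |P|=4: 1 collection, coeffs ()


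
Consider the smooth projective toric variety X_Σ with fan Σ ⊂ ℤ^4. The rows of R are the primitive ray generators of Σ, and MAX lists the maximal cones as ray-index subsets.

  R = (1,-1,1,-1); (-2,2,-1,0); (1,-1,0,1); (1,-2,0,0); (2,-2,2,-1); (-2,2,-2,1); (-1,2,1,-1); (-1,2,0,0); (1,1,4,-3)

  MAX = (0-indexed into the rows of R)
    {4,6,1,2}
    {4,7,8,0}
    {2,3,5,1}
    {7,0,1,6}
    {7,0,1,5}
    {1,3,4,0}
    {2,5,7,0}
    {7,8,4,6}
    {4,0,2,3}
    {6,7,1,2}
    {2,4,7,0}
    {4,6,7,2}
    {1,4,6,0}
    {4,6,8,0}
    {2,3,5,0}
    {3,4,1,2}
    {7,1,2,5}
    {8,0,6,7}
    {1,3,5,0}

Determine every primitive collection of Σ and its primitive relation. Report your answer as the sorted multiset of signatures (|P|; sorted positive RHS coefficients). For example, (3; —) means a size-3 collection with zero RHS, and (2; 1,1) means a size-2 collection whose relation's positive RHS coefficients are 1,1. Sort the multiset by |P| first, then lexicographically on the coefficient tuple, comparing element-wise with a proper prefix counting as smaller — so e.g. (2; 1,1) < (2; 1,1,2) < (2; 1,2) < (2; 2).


Σ has 12 primitive collections:

  P = {3,7}:  v_{3} + v_{7} = 0  ⟹  sig = (2; —)
  P = {4,5}:  v_{4} + v_{5} = 0  ⟹  sig = (2; —)
  P = {3,6}:  v_{3} + v_{6} = v_{1} + v_{4}  ⟹  sig = (2; 1,1)
  P = {5,6}:  v_{5} + v_{6} = v_{1} + v_{7}  ⟹  sig = (2; 1,1)
  P = {3,8}:  v_{3} + v_{8} = v_{0} + v_{4} + v_{6}  ⟹  sig = (2; 1,1,1)
  P = {5,8}:  v_{5} + v_{8} = v_{0} + v_{6} + v_{7}  ⟹  sig = (2; 1,1,1)
  P = {1,8}:  v_{1} + v_{8} = v_{0} + 2·v_{6}  ⟹  sig = (2; 1,2)
  P = {2,8}:  v_{2} + v_{8} = 2·v_{4} + 2·v_{7}  ⟹  sig = (2; 2,2)
  P = {0,1,2}:  v_{0} + v_{1} + v_{2} = 0  ⟹  sig = (3; —)
  P = {1,4,7}:  v_{1} + v_{4} + v_{7} = v_{6}  ⟹  sig = (3; 1)
  P = {0,2,6}:  v_{0} + v_{2} + v_{6} = v_{4} + v_{7}  ⟹  sig = (3; 1,1)
  P = {0,4,6,7}:  v_{0} + v_{4} + v_{6} + v_{7} = v_{8}  ⟹  sig = (4; 1)

so the primitive-relation signature multiset is
    |P|=2: 8 collections, coeffs (), (), (1,1), (1,1), (1,1,1), (1,1,1), (1,2), (2,2)
    |P|=3: 3 collections, coeffs (), (1), (1,1)
    |P|=4: 1 collection, coeffs (1)


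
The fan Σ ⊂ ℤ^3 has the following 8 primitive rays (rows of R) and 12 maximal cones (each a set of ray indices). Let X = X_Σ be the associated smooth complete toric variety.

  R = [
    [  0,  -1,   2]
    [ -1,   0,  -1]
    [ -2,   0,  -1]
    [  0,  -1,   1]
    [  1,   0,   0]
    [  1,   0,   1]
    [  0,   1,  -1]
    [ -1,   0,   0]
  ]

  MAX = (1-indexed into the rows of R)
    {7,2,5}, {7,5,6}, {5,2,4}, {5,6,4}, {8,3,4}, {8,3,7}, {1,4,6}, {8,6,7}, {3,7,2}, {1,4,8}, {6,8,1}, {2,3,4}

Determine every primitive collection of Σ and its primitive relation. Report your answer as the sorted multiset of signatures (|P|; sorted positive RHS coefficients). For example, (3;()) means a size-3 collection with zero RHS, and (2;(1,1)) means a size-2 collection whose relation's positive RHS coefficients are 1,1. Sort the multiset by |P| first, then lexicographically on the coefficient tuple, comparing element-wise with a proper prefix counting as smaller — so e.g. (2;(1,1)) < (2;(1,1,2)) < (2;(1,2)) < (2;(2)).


Primitive collections (11):

  {2,6}:  v_{2} + v_{6} = 0  →  sig = (2;())
  {4,7}:  v_{4} + v_{7} = 0  →  sig = (2;())
  {5,8}:  v_{5} + v_{8} = 0  →  sig = (2;())
  {2,8}:  v_{2} + v_{8} = v_{3}  →  sig = (2;(1))
  {3,5}:  v_{3} + v_{5} = v_{2}  →  sig = (2;(1))
  {3,6}:  v_{3} + v_{6} = v_{8}  →  sig = (2;(1))
  {1,2}:  v_{1} + v_{2} = v_{4} + v_{8}  →  sig = (2;(1,1))
  {1,5}:  v_{1} + v_{5} = v_{4} + v_{6}  →  sig = (2;(1,1))
  {1,7}:  v_{1} + v_{7} = v_{6} + v_{8}  →  sig = (2;(1,1))
  {1,3}:  v_{1} + v_{3} = v_{4} + 2·v_{8}  →  sig = (2;(1,2))
  {4,6,8}:  v_{4} + v_{6} + v_{8} = v_{1}  →  sig = (3;(1))

Hence PRS(X_Σ) =
{ (2;()) ×3,  (2;(1)) ×3,  (2;(1,1)) ×3,  (2;(1,2)),  (3;(1)) }


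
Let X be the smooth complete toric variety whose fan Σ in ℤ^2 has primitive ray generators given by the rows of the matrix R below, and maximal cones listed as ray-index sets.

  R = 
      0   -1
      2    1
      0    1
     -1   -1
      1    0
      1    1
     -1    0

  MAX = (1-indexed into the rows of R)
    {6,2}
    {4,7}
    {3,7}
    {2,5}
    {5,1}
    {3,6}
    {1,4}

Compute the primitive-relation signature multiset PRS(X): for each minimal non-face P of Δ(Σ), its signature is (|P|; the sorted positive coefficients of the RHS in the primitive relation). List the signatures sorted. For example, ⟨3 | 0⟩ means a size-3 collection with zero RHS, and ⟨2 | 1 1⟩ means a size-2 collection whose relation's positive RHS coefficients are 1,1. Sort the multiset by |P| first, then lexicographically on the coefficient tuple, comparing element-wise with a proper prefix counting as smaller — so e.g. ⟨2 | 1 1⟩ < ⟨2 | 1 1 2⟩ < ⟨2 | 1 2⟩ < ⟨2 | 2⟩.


|primitive collections| = 14. Relations:

  • {1,3}:  v_{1} + v_{3} = 0 — sig = ⟨2 | 0⟩
  • {4,6}:  v_{4} + v_{6} = 0 — sig = ⟨2 | 0⟩
  • {5,7}:  v_{5} + v_{7} = 0 — sig = ⟨2 | 0⟩
  • {1,6}:  v_{1} + v_{6} = v_{5} — sig = ⟨2 | 1⟩
  • {1,7}:  v_{1} + v_{7} = v_{4} — sig = ⟨2 | 1⟩
  • {2,4}:  v_{2} + v_{4} = v_{5} — sig = ⟨2 | 1⟩
  • {2,7}:  v_{2} + v_{7} = v_{6} — sig = ⟨2 | 1⟩
  • {3,4}:  v_{3} + v_{4} = v_{7} — sig = ⟨2 | 1⟩
  • {3,5}:  v_{3} + v_{5} = v_{6} — sig = ⟨2 | 1⟩
  • {4,5}:  v_{4} + v_{5} = v_{1} — sig = ⟨2 | 1⟩
  • {5,6}:  v_{5} + v_{6} = v_{2} — sig = ⟨2 | 1⟩
  • {6,7}:  v_{6} + v_{7} = v_{3} — sig = ⟨2 | 1⟩
  • {1,2}:  v_{1} + v_{2} = 2·v_{5} — sig = ⟨2 | 2⟩
  • {2,3}:  v_{2} + v_{3} = 2·v_{6} — sig = ⟨2 | 2⟩

Signatures (|P|; sorted positive RHS coefficients), sorted:
[⟨2 | 0⟩, ⟨2 | 0⟩, ⟨2 | 0⟩, ⟨2 | 1⟩, ⟨2 | 1⟩, ⟨2 | 1⟩, ⟨2 | 1⟩, ⟨2 | 1⟩, ⟨2 | 1⟩, ⟨2 | 1⟩, ⟨2 | 1⟩, ⟨2 | 1⟩, ⟨2 | 2⟩, ⟨2 | 2⟩]


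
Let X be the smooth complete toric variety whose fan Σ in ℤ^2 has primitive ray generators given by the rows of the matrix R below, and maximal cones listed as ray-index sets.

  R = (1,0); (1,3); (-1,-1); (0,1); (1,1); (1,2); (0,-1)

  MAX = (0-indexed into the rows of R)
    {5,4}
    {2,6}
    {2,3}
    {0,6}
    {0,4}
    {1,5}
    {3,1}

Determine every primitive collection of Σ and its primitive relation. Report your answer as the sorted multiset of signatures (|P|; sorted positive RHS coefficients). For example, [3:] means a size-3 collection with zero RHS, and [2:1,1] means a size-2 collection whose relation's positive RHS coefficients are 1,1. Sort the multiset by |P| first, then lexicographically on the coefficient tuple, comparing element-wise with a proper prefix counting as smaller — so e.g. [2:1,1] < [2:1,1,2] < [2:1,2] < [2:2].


The 14 primitive collections of Σ (r=7, n=2):

  {2,4}:  v_{2} + v_{4} = 0  ⇒ sig = [2:]
  {3,6}:  v_{3} + v_{6} = 0  ⇒ sig = [2:]
  {0,2}:  v_{0} + v_{2} = v_{6}  ⇒ sig = [2:1]
  {0,3}:  v_{0} + v_{3} = v_{4}  ⇒ sig = [2:1]
  {1,6}:  v_{1} + v_{6} = v_{5}  ⇒ sig = [2:1]
  {2,5}:  v_{2} + v_{5} = v_{3}  ⇒ sig = [2:1]
  {3,4}:  v_{3} + v_{4} = v_{5}  ⇒ sig = [2:1]
  {3,5}:  v_{3} + v_{5} = v_{1}  ⇒ sig = [2:1]
  {4,6}:  v_{4} + v_{6} = v_{0}  ⇒ sig = [2:1]
  {5,6}:  v_{5} + v_{6} = v_{4}  ⇒ sig = [2:1]
  {0,1}:  v_{0} + v_{1} = v_{4} + v_{5}  ⇒ sig = [2:1,1]
  {0,5}:  v_{0} + v_{5} = 2·v_{4}  ⇒ sig = [2:2]
  {1,2}:  v_{1} + v_{2} = 2·v_{3}  ⇒ sig = [2:2]
  {1,4}:  v_{1} + v_{4} = 2·v_{5}  ⇒ sig = [2:2]

so the primitive-relation signature multiset is
    [2:]
    [2:]
    [2:1]
    [2:1]
    [2:1]
    [2:1]
    [2:1]
    [2:1]
    [2:1]
    [2:1]
    [2:1,1]
    [2:2]
    [2:2]
    [2:2]


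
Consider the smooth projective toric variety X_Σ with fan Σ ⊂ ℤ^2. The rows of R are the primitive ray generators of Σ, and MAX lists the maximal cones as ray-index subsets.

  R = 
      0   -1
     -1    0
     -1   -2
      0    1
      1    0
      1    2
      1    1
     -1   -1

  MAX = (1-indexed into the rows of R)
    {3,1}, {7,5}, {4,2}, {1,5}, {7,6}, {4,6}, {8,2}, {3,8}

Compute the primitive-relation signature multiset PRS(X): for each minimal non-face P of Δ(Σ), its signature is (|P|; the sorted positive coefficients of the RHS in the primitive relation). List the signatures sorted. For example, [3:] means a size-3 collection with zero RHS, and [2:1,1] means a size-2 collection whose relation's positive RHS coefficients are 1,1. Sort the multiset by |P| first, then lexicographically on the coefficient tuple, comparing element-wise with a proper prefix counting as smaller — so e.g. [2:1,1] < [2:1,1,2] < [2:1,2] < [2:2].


|primitive collections| = 20. Relations:

  • {1,4}:  v_{1} + v_{4} = 0  ⇒ sig = [2:]
  • {2,5}:  v_{2} + v_{5} = 0  ⇒ sig = [2:]
  • {3,6}:  v_{3} + v_{6} = 0  ⇒ sig = [2:]
  • {7,8}:  v_{7} + v_{8} = 0  ⇒ sig = [2:]
  • {1,2}:  v_{1} + v_{2} = v_{8}  ⇒ sig = [2:1]
  • {1,6}:  v_{1} + v_{6} = v_{7}  ⇒ sig = [2:1]
  • {1,7}:  v_{1} + v_{7} = v_{5}  ⇒ sig = [2:1]
  • {1,8}:  v_{1} + v_{8} = v_{3}  ⇒ sig = [2:1]
  • {2,7}:  v_{2} + v_{7} = v_{4}  ⇒ sig = [2:1]
  • {3,4}:  v_{3} + v_{4} = v_{8}  ⇒ sig = [2:1]
  • {3,7}:  v_{3} + v_{7} = v_{1}  ⇒ sig = [2:1]
  • {4,5}:  v_{4} + v_{5} = v_{7}  ⇒ sig = [2:1]
  • {4,7}:  v_{4} + v_{7} = v_{6}  ⇒ sig = [2:1]
  • {4,8}:  v_{4} + v_{8} = v_{2}  ⇒ sig = [2:1]
  • {5,8}:  v_{5} + v_{8} = v_{1}  ⇒ sig = [2:1]
  • {6,8}:  v_{6} + v_{8} = v_{4}  ⇒ sig = [2:1]
  • {2,3}:  v_{2} + v_{3} = 2·v_{8}  ⇒ sig = [2:2]
  • {2,6}:  v_{2} + v_{6} = 2·v_{4}  ⇒ sig = [2:2]
  • {3,5}:  v_{3} + v_{5} = 2·v_{1}  ⇒ sig = [2:2]
  • {5,6}:  v_{5} + v_{6} = 2·v_{7}  ⇒ sig = [2:2]

so the primitive-relation signature multiset is
[[2:], [2:], [2:], [2:], [2:1], [2:1], [2:1], [2:1], [2:1], [2:1], [2:1], [2:1], [2:1], [2:1], [2:1], [2:1], [2:2], [2:2], [2:2], [2:2]]


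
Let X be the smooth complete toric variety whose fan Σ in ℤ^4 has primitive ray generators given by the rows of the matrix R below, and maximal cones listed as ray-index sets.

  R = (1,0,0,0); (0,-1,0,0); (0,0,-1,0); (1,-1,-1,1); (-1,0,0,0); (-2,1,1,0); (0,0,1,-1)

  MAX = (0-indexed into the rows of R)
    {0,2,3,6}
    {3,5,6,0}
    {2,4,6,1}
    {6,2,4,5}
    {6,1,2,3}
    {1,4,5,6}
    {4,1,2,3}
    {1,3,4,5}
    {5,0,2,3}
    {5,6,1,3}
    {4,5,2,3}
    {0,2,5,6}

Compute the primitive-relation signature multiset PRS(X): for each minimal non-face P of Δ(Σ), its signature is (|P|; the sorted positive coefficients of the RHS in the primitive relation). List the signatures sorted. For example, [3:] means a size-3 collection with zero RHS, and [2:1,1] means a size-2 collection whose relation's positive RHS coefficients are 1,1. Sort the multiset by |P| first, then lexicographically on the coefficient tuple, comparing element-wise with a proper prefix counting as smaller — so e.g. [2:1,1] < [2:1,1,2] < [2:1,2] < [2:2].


The 5 primitive collections of Σ (r=7, n=4):

  P = {0,4}:  v_{0} + v_{4} = 0  so sig = [2:]
  P = {0,1}:  v_{0} + v_{1} = v_{3} + v_{6}  so sig = [2:1,1]
  P = {3,4,6}:  v_{3} + v_{4} + v_{6} = v_{1}  so sig = [3:1]
  P = {1,2,5}:  v_{1} + v_{2} + v_{5} = 2·v_{4}  so sig = [3:2]
  P = {2,3,5,6}:  v_{2} + v_{3} + v_{5} + v_{6} = v_{4}  so sig = [4:1]

Signatures (|P|; sorted positive RHS coefficients), sorted:
    [2:]
    [2:1,1]
    [3:1]
    [3:2]
    [4:1]


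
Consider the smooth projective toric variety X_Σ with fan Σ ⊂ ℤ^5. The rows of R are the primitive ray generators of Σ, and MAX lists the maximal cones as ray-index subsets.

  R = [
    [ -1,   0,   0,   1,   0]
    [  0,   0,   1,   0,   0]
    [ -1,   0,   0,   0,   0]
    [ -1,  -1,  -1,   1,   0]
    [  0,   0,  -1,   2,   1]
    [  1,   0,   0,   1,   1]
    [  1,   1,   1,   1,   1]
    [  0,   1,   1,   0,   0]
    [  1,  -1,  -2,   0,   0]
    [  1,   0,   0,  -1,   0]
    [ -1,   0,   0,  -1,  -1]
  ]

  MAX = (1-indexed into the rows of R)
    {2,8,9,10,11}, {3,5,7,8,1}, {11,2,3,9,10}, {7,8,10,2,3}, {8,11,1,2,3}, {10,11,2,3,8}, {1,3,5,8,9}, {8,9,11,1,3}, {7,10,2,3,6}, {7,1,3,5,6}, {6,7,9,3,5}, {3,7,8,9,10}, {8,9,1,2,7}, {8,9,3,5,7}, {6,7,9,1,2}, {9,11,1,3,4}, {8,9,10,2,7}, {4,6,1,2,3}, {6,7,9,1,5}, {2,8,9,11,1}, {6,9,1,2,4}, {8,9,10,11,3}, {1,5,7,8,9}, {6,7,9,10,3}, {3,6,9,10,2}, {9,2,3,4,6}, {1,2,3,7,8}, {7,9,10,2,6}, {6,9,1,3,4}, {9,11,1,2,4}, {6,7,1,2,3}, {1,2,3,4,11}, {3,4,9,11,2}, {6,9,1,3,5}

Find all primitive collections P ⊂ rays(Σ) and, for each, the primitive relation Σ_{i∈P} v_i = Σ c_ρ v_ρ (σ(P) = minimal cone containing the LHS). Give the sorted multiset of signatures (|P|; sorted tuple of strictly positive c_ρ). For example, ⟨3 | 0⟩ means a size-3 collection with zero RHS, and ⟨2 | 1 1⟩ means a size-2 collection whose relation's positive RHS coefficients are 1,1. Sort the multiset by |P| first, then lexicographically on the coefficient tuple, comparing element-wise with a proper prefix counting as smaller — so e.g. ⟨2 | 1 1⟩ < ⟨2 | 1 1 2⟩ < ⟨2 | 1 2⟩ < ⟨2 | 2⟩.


Primitive collections (15):

  P = {1,10}:  v_{1} + v_{10} = 0 ; sig = ⟨2 | 0⟩
  P = {6,11}:  v_{6} + v_{11} = 0 ; sig = ⟨2 | 0⟩
  P = {4,8}:  v_{4} + v_{8} = v_{1} ; sig = ⟨2 | 1⟩
  P = {6,8}:  v_{6} + v_{8} = v_{7} ; sig = ⟨2 | 1⟩
  P = {7,11}:  v_{7} + v_{11} = v_{8} ; sig = ⟨2 | 1⟩
  P = {2,5}:  v_{2} + v_{5} = v_{1} + v_{6} ; sig = ⟨2 | 1 1⟩
  P = {4,7}:  v_{4} + v_{7} = v_{1} + v_{6} ; sig = ⟨2 | 1 1⟩
  P = {4,10}:  v_{4} + v_{10} = v_{2} + v_{3} + v_{9} ; sig = ⟨2 | 1 1 1⟩
  P = {5,10}:  v_{5} + v_{10} = v_{3} + v_{7} + v_{9} ; sig = ⟨2 | 1 1 1⟩
  P = {5,11}:  v_{5} + v_{11} = v_{1} + v_{3} + v_{8} + v_{9} ; sig = ⟨2 | 1 1 1 1⟩
  P = {4,5}:  v_{4} + v_{5} = 2·v_{1} + v_{3} + v_{6} + v_{9} ; sig = ⟨2 | 1 1 1 2⟩
  P = {2,3,8,9}:  v_{2} + v_{3} + v_{8} + v_{9} = 0 ; sig = ⟨4 | 0⟩
  P = {1,2,3,9}:  v_{1} + v_{2} + v_{3} + v_{9} = v_{4} ; sig = ⟨4 | 1⟩
  P = {1,3,7,9}:  v_{1} + v_{3} + v_{7} + v_{9} = v_{5} ; sig = ⟨4 | 1⟩
  P = {2,3,7,9}:  v_{2} + v_{3} + v_{7} + v_{9} = v_{6} ; sig = ⟨4 | 1⟩

Sorted signature multiset PRS(X):
    |P|=2: 11 collections, coeffs (), (), (1), (1), (1), (1,1), (1,1), (1,1,1), (1,1,1), (1,1,1,1), (1,1,1,2)
    |P|=4: 4 collections, coeffs (), (1), (1), (1)


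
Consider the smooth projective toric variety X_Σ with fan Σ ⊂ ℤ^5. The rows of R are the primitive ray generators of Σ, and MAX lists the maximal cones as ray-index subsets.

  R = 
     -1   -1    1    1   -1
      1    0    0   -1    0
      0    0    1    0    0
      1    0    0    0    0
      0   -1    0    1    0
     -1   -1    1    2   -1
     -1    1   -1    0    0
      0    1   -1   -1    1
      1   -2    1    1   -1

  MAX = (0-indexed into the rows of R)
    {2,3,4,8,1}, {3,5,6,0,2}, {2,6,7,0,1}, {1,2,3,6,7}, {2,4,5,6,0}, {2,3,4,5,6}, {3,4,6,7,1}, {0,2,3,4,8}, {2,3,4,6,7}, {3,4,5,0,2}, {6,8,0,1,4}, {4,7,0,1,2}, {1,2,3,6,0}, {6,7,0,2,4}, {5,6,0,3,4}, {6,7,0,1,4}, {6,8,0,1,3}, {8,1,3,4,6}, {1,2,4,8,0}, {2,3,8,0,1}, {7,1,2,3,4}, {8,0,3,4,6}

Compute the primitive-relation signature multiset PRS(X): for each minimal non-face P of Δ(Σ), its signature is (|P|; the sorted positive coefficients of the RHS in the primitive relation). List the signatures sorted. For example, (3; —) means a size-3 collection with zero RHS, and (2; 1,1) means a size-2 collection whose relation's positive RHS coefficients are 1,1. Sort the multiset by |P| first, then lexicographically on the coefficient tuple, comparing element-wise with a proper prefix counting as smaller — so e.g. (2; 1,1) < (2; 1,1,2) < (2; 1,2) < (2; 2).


Minimal non-faces — 9 found among 9 rays, 22 max cones:

  {1,5}:  v_{1} + v_{5} = v_{0} + v_{3}  so sig = (2; 1,1)
  {7,8}:  v_{7} + v_{8} = v_{1} + v_{4}  so sig = (2; 1,1)
  {5,7}:  v_{5} + v_{7} = v_{2} + v_{4} + v_{6}  so sig = (2; 1,1,1)
  {5,8}:  v_{5} + v_{8} = 2·v_{0} + 2·v_{3} + v_{4}  so sig = (2; 1,2,2)
  {0,3,7}:  v_{0} + v_{3} + v_{7} = 0  so sig = (3; —)
  {2,6,8}:  v_{2} + v_{6} + v_{8} = v_{0} + v_{3}  so sig = (3; 1,1)
  {1,2,4,6}:  v_{1} + v_{2} + v_{4} + v_{6} = 0  so sig = (4; —)
  {0,1,3,4}:  v_{0} + v_{1} + v_{3} + v_{4} = v_{8}  so sig = (4; 1)
  {0,2,3,4,6}:  v_{0} + v_{2} + v_{3} + v_{4} + v_{6} = v_{5}  so sig = (5; 1)

so the primitive-relation signature multiset is
[(2; 1,1), (2; 1,1), (2; 1,1,1), (2; 1,2,2), (3; —), (3; 1,1), (4; —), (4; 1), (5; 1)]


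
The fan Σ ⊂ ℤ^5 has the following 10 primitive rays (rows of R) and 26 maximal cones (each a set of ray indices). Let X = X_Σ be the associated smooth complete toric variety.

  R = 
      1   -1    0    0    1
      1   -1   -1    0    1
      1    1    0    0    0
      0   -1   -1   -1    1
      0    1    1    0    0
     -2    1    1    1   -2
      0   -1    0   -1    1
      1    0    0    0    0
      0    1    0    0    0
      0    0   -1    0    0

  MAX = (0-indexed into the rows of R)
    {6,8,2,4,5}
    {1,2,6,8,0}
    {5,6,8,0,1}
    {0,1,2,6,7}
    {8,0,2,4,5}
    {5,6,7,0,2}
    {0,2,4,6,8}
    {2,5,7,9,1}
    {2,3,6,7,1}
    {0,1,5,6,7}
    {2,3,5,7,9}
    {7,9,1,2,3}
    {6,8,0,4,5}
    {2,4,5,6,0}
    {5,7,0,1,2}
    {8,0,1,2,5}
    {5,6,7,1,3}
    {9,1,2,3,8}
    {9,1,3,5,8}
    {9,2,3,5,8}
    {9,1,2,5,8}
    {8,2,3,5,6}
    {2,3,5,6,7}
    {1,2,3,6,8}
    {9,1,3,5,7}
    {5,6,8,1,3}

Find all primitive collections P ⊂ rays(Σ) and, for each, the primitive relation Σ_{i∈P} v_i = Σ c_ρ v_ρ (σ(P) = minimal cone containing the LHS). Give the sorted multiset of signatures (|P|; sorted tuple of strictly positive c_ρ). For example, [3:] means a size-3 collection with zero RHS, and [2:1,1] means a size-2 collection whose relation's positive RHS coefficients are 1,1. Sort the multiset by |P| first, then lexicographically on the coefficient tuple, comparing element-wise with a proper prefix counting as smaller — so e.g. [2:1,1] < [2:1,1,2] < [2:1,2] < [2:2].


Δ(Σ) — 10 vertices, 11 min non-faces:

  • {0,9}:  v_{0} + v_{9} = v_{1}  so sig = [2:1]
  • {4,9}:  v_{4} + v_{9} = v_{8}  so sig = [2:1]
  • {6,9}:  v_{6} + v_{9} = v_{3}  so sig = [2:1]
  • {7,8}:  v_{7} + v_{8} = v_{2}  so sig = [2:1]
  • {0,3}:  v_{0} + v_{3} = v_{1} + v_{6}  so sig = [2:1,1]
  • {1,4}:  v_{1} + v_{4} = v_{0} + v_{8}  so sig = [2:1,1]
  • {3,4}:  v_{3} + v_{4} = v_{6} + v_{8}  so sig = [2:1,1]
  • {4,7}:  v_{4} + v_{7} = v_{0} + 2·v_{2} + v_{5} + v_{6}  so sig = [2:1,1,1,2]
  • {1,2,5,6}:  v_{1} + v_{2} + v_{5} + v_{6} = 0  so sig = [4:]
  • {1,2,3,5}:  v_{1} + v_{2} + v_{3} + v_{5} = v_{9}  so sig = [4:1]
  • {0,2,5,6,8}:  v_{0} + v_{2} + v_{5} + v_{6} + v_{8} = v_{4}  so sig = [5:1]

so the primitive-relation signature multiset is
    [2:1]
    [2:1]
    [2:1]
    [2:1]
    [2:1,1]
    [2:1,1]
    [2:1,1]
    [2:1,1,1,2]
    [4:]
    [4:1]
    [5:1]


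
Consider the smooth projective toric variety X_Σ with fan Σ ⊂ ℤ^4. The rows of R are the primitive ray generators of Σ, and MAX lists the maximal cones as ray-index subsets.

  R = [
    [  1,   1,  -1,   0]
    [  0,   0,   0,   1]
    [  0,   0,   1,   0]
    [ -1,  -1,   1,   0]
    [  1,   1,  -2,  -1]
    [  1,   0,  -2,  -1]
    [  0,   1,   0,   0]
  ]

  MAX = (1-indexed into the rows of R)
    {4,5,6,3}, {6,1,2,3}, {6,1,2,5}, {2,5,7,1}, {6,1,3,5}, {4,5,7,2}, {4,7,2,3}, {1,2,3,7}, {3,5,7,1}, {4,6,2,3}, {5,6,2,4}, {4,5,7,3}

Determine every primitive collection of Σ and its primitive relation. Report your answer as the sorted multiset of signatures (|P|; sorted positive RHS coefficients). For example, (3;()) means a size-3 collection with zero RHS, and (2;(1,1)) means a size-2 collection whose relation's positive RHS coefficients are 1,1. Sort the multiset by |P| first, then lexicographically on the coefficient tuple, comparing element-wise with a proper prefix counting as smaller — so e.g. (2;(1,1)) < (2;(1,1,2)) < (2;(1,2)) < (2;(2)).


Primitive collections (3):

  P = {1,4}:  v_{1} + v_{4} = 0  ⇒ sig = (2;())
  P = {6,7}:  v_{6} + v_{7} = v_{5}  ⇒ sig = (2;(1))
  P = {2,3,5}:  v_{2} + v_{3} + v_{5} = v_{1}  ⇒ sig = (3;(1))

Hence PRS(X_Σ) =
[(2;()), (2;(1)), (3;(1))]


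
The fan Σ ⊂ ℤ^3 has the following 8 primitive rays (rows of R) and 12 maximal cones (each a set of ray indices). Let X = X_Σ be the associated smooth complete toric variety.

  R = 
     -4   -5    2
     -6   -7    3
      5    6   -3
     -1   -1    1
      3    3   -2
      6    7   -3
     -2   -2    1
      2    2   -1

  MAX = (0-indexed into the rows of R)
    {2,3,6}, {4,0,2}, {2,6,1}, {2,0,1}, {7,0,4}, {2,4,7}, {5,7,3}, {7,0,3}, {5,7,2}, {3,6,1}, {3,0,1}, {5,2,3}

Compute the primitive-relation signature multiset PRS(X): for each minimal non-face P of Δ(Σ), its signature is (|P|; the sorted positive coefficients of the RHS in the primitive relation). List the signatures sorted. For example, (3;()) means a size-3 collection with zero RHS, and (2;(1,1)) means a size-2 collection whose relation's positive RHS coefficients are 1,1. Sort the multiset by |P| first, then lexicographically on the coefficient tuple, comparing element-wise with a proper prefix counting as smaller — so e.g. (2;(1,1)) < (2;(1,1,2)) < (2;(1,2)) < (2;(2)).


Primitive collections (14):

  • {1,5}:  v_{1} + v_{5} = 0 — sig = (2;())
  • {6,7}:  v_{6} + v_{7} = 0 — sig = (2;())
  • {0,5}:  v_{0} + v_{5} = v_{7} — sig = (2;(1))
  • {0,6}:  v_{0} + v_{6} = v_{1} — sig = (2;(1))
  • {1,7}:  v_{1} + v_{7} = v_{0} — sig = (2;(1))
  • {3,4}:  v_{3} + v_{4} = v_{7} — sig = (2;(1))
  • {4,6}:  v_{4} + v_{6} = v_{0} + v_{2} — sig = (2;(1,1))
  • {5,6}:  v_{5} + v_{6} = v_{2} + v_{3} — sig = (2;(1,1))
  • {1,4}:  v_{1} + v_{4} = 2·v_{0} + v_{2} — sig = (2;(1,2))
  • {4,5}:  v_{4} + v_{5} = v_{2} + 2·v_{7} — sig = (2;(1,2))
  • {0,2,3}:  v_{0} + v_{2} + v_{3} = 0 — sig = (3;())
  • {0,2,7}:  v_{0} + v_{2} + v_{7} = v_{4} — sig = (3;(1))
  • {1,2,3}:  v_{1} + v_{2} + v_{3} = v_{6} — sig = (3;(1))
  • {2,3,7}:  v_{2} + v_{3} + v_{7} = v_{5} — sig = (3;(1))

so the primitive-relation signature multiset is
[(2;()), (2;()), (2;(1)), (2;(1)), (2;(1)), (2;(1)), (2;(1,1)), (2;(1,1)), (2;(1,2)), (2;(1,2)), (3;()), (3;(1)), (3;(1)), (3;(1))]


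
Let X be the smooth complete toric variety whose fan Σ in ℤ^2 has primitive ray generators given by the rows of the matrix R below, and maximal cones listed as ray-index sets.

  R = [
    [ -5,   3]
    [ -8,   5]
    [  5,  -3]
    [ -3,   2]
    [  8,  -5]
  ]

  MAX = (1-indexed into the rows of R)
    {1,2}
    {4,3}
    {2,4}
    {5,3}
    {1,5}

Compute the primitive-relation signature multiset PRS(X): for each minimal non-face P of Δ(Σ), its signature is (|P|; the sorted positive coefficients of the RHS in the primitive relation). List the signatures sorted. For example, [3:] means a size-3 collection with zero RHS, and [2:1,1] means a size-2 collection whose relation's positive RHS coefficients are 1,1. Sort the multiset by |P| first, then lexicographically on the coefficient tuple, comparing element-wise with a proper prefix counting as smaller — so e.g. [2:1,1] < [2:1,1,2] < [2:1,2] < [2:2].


Primitive collections (5):

  • {1,3}:  v_{1} + v_{3} = 0  →  sig = [2:]
  • {2,5}:  v_{2} + v_{5} = 0  →  sig = [2:]
  • {1,4}:  v_{1} + v_{4} = v_{2}  →  sig = [2:1]
  • {2,3}:  v_{2} + v_{3} = v_{4}  →  sig = [2:1]
  • {4,5}:  v_{4} + v_{5} = v_{3}  →  sig = [2:1]

so the primitive-relation signature multiset is
    [2:]
    [2:]
    [2:1]
    [2:1]
    [2:1]


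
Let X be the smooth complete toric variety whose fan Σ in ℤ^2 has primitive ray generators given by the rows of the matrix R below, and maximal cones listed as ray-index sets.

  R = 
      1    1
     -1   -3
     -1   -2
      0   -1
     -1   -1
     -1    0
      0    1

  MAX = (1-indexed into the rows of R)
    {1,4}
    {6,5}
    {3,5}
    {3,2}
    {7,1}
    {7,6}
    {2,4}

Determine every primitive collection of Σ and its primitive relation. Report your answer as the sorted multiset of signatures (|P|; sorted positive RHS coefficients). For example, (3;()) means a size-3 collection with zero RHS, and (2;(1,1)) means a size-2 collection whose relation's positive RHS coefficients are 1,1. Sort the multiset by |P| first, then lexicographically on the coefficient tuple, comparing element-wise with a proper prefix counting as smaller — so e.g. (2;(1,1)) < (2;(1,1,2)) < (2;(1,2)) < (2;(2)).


Minimal non-faces — 14 found among 7 rays, 7 max cones:

  P={1,5}:  v_{1} + v_{5} = 0 ; sig = (2;())
  P={4,7}:  v_{4} + v_{7} = 0 ; sig = (2;())
  P={1,3}:  v_{1} + v_{3} = v_{4} ; sig = (2;(1))
  P={1,6}:  v_{1} + v_{6} = v_{7} ; sig = (2;(1))
  P={2,7}:  v_{2} + v_{7} = v_{3} ; sig = (2;(1))
  P={3,4}:  v_{3} + v_{4} = v_{2} ; sig = (2;(1))
  P={3,7}:  v_{3} + v_{7} = v_{5} ; sig = (2;(1))
  P={4,5}:  v_{4} + v_{5} = v_{3} ; sig = (2;(1))
  P={4,6}:  v_{4} + v_{6} = v_{5} ; sig = (2;(1))
  P={5,7}:  v_{5} + v_{7} = v_{6} ; sig = (2;(1))
  P={2,6}:  v_{2} + v_{6} = v_{3} + v_{5} ; sig = (2;(1,1))
  P={1,2}:  v_{1} + v_{2} = 2·v_{4} ; sig = (2;(2))
  P={2,5}:  v_{2} + v_{5} = 2·v_{3} ; sig = (2;(2))
  P={3,6}:  v_{3} + v_{6} = 2·v_{5} ; sig = (2;(2))

Signatures (|P|; sorted positive RHS coefficients), sorted:
[(2;()), (2;()), (2;(1)), (2;(1)), (2;(1)), (2;(1)), (2;(1)), (2;(1)), (2;(1)), (2;(1)), (2;(1,1)), (2;(2)), (2;(2)), (2;(2))]


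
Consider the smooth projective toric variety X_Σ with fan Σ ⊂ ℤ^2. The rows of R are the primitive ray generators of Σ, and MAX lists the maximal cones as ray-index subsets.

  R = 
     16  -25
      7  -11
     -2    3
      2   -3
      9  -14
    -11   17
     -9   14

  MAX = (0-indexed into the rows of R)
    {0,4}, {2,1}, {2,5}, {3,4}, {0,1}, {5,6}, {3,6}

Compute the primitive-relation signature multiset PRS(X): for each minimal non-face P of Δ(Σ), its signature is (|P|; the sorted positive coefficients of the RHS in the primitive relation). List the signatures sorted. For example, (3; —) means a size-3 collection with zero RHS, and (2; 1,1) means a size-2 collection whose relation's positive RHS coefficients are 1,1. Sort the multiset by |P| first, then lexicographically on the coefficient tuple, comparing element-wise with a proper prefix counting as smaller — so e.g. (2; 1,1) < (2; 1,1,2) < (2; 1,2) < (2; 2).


The 14 primitive collections of Σ (r=7, n=2):

  {2,3}:  v_{2} + v_{3} = 0 — sig = (2; —)
  {4,6}:  v_{4} + v_{6} = 0 — sig = (2; —)
  {0,6}:  v_{0} + v_{6} = v_{1} — sig = (2; 1)
  {1,3}:  v_{1} + v_{3} = v_{4} — sig = (2; 1)
  {1,4}:  v_{1} + v_{4} = v_{0} — sig = (2; 1)
  {1,6}:  v_{1} + v_{6} = v_{2} — sig = (2; 1)
  {2,4}:  v_{2} + v_{4} = v_{1} — sig = (2; 1)
  {2,6}:  v_{2} + v_{6} = v_{5} — sig = (2; 1)
  {3,5}:  v_{3} + v_{5} = v_{6} — sig = (2; 1)
  {4,5}:  v_{4} + v_{5} = v_{2} — sig = (2; 1)
  {0,5}:  v_{0} + v_{5} = v_{1} + v_{2} — sig = (2; 1,1)
  {0,2}:  v_{0} + v_{2} = 2·v_{1} — sig = (2; 2)
  {0,3}:  v_{0} + v_{3} = 2·v_{4} — sig = (2; 2)
  {1,5}:  v_{1} + v_{5} = 2·v_{2} — sig = (2; 2)

so the primitive-relation signature multiset is
    |P|=2: 14 collections, coeffs (), (), (1), (1), (1), (1), (1), (1), (1), (1), (1,1), (2), (2), (2)


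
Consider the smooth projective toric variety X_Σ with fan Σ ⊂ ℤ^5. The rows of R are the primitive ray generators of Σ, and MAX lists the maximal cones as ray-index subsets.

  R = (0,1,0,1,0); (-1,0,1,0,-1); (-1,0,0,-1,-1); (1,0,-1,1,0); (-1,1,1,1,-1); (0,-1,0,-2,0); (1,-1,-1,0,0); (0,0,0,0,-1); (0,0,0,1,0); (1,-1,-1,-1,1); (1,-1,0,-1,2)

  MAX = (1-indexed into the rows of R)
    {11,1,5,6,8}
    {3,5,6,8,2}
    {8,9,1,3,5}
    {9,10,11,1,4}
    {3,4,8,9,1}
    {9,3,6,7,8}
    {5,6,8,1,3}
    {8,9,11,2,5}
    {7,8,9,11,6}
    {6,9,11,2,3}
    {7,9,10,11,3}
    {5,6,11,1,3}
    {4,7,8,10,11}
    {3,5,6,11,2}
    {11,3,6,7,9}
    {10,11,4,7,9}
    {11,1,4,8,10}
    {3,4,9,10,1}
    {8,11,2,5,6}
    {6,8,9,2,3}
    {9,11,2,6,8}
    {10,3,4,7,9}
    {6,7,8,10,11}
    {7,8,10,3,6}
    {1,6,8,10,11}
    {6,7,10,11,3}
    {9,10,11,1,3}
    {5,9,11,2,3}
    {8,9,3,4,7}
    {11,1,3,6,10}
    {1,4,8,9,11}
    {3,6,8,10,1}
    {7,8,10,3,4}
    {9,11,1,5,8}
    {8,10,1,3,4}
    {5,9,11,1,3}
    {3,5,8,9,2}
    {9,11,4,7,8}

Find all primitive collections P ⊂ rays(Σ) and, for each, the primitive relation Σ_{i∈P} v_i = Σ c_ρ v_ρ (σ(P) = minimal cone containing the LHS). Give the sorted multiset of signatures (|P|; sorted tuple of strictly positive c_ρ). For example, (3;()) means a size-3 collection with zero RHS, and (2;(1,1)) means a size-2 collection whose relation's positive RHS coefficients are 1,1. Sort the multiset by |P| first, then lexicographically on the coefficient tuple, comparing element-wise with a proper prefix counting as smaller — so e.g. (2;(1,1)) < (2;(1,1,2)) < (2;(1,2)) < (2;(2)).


15 minimal non-faces of Δ(Σ) (on 11 rays):

  P = {5,10}:  v_{5} + v_{10} = 0 ; sig = (2;())
  P = {1,2}:  v_{1} + v_{2} = v_{5} ; sig = (2;(1))
  P = {1,7}:  v_{1} + v_{7} = v_{4} ; sig = (2;(1))
  P = {2,4}:  v_{2} + v_{4} = v_{8} + v_{9} ; sig = (2;(1,1))
  P = {2,10}:  v_{2} + v_{10} = v_{6} + v_{9} ; sig = (2;(1,1))
  P = {4,6}:  v_{4} + v_{6} = v_{8} + v_{10} ; sig = (2;(1,1))
  P = {5,7}:  v_{5} + v_{7} = v_{8} + v_{9} ; sig = (2;(1,1))
  P = {4,5}:  v_{4} + v_{5} = v_{1} + v_{8} + v_{9} ; sig = (2;(1,1,1))
  P = {2,7}:  v_{2} + v_{7} = v_{6} + v_{8} + 2·v_{9} ; sig = (2;(1,1,2))
  P = {1,6,9}:  v_{1} + v_{6} + v_{9} = 0 ; sig = (3;())
  P = {3,4,11}:  v_{3} + v_{4} + v_{11} = v_{10} ; sig = (3;(1))
  P = {3,8,11}:  v_{3} + v_{8} + v_{11} = v_{6} ; sig = (3;(1))
  P = {5,6,9}:  v_{5} + v_{6} + v_{9} = v_{2} ; sig = (3;(1))
  P = {8,9,10}:  v_{8} + v_{9} + v_{10} = v_{7} ; sig = (3;(1))
  P = {6,9,10}:  v_{6} + v_{9} + v_{10} = v_{3} + v_{7} + v_{11} ; sig = (3;(1,1,1))

Hence PRS(X_Σ) =
{ (2;()),  (2;(1)) ×2,  (2;(1,1)) ×4,  (2;(1,1,1)),  (2;(1,1,2)),  (3;()),  (3;(1)) ×4,  (3;(1,1,1)) }


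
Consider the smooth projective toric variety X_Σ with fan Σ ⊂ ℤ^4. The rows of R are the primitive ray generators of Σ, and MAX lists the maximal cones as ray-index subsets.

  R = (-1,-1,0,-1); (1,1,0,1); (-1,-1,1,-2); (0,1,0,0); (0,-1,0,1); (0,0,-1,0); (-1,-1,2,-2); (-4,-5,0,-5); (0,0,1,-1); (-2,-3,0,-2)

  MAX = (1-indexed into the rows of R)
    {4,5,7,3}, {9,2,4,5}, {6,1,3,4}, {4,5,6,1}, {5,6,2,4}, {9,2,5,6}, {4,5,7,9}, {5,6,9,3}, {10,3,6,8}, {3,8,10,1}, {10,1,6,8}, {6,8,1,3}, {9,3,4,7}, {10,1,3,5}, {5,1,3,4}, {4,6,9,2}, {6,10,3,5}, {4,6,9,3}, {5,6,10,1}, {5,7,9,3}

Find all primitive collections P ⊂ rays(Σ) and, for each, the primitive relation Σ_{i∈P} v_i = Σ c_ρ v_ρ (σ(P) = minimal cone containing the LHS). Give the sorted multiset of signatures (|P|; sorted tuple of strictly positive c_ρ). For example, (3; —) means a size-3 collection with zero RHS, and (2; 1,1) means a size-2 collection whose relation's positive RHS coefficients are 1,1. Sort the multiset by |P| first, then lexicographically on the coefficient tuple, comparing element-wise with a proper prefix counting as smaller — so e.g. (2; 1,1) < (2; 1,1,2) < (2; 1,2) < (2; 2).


Minimal non-faces — 20 found among 10 rays, 20 max cones:

  {1,2}:  v_{1} + v_{2} = 0 ; sig = (2; —)
  {1,9}:  v_{1} + v_{9} = v_{3} ; sig = (2; 1)
  {2,3}:  v_{2} + v_{3} = v_{9} ; sig = (2; 1)
  {6,7}:  v_{6} + v_{7} = v_{3} ; sig = (2; 1)
  {2,8}:  v_{2} + v_{8} = v_{3} + v_{6} + v_{10} ; sig = (2; 1,1,1)
  {2,10}:  v_{2} + v_{10} = v_{3} + v_{5} + v_{6} ; sig = (2; 1,1,1)
  {1,7}:  v_{1} + v_{7} = 2·v_{3} + v_{4} + v_{5} ; sig = (2; 1,1,2)
  {2,7}:  v_{2} + v_{7} = v_{4} + v_{5} + 2·v_{9} ; sig = (2; 1,1,2)
  {7,8}:  v_{7} + v_{8} = v_{1} + 2·v_{3} + v_{10} ; sig = (2; 1,1,2)
  {7,10}:  v_{7} + v_{10} = v_{1} + 2·v_{3} + v_{5} ; sig = (2; 1,1,2)
  {8,9}:  v_{8} + v_{9} = 2·v_{3} + v_{6} + v_{10} ; sig = (2; 1,1,2)
  {9,10}:  v_{9} + v_{10} = 2·v_{3} + v_{5} + v_{6} ; sig = (2; 1,1,2)
  {4,8}:  v_{4} + v_{8} = 3·v_{1} + v_{3} + v_{6} ; sig = (2; 1,1,3)
  {4,10}:  v_{4} + v_{10} = 2·v_{1} ; sig = (2; 2)
  {5,8}:  v_{5} + v_{8} = 2·v_{10} ; sig = (2; 2)
  {4,5,6,9}:  v_{4} + v_{5} + v_{6} + v_{9} = 0 ; sig = (4; —)
  {1,3,5,6}:  v_{1} + v_{3} + v_{5} + v_{6} = v_{10} ; sig = (4; 1)
  {1,3,6,10}:  v_{1} + v_{3} + v_{6} + v_{10} = v_{8} ; sig = (4; 1)
  {3,4,5,6}:  v_{3} + v_{4} + v_{5} + v_{6} = v_{1} ; sig = (4; 1)
  {3,4,5,9}:  v_{3} + v_{4} + v_{5} + v_{9} = v_{7} ; sig = (4; 1)

Hence PRS(X_Σ) =
    (2; —)
    (2; 1)
    (2; 1)
    (2; 1)
    (2; 1,1,1)
    (2; 1,1,1)
    (2; 1,1,2)
    (2; 1,1,2)
    (2; 1,1,2)
    (2; 1,1,2)
    (2; 1,1,2)
    (2; 1,1,2)
    (2; 1,1,3)
    (2; 2)
    (2; 2)
    (4; —)
    (4; 1)
    (4; 1)
    (4; 1)
    (4; 1)
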